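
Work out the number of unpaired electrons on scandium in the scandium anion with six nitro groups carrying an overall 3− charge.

0

Ligand charges: each nitro (N-bound nitrite) is −1. With an overall charge of −3 the scandium centre must be in the +3 oxidation state.
Scandium is a group-3 element; Sc(III) is therefore d⁰.
In an octahedral field the d⁰ configuration is t₂g⁰e_g⁰, giving 0 unpaired electrons.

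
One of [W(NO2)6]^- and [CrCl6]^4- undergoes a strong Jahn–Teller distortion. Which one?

[W(NO2)6]^-: Summing ligand charges against the −1 overall charge gives an oxidation state of +5 for tungsten. Group 6 minus oxidation state 5 gives a d¹ configuration. The d¹ configuration leaves the e_g set evenly filled (or empty) — no strong Jahn–Teller driving force.
[CrCl6]^4-: Summing ligand charges against the −4 overall charge gives an oxidation state of +2 for chromium. Chromium is a group-6 element; Cr(II) is therefore d⁴. Chloride is a weak-field ligand for a first-row metal, so the complex is high-spin. The t₂g³e_g¹ (high-spin) configuration has an unevenly filled e_g set; the Jahn–Teller theorem predicts a tetragonal distortion (typically axial elongation) to lift the degeneracy.

[CrCl6]^4-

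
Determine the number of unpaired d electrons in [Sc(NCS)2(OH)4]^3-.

Each isothiocyanate is −1; each hydroxide is −1; balancing the −3 overall charge requires Sc(III).
Scandium is a group-3 element; Sc(III) is therefore d⁰.
In an octahedral field the d⁰ configuration is t₂g⁰e_g⁰, giving 0 unpaired electrons.

0 unpaired electrons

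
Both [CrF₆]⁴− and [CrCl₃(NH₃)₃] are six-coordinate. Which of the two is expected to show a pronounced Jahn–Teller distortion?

[CrF₆]⁴−

[CrF₆]⁴−: Ligand charges: each fluoride is −1. With an overall charge of −4 the chromium centre must be in the +2 oxidation state. Cr sits in group 6, so the d-electron count is 6 − 2 = 4. Fluoride is a weak-field ligand for a first-row metal, so the complex is high-spin. The t₂g³e_g¹ (high-spin) configuration has an unevenly filled e_g set; the Jahn–Teller theorem predicts a tetragonal distortion (typically axial elongation) to lift the degeneracy.
[CrCl₃(NH₃)₃]: Each chloride is −1; ammonia is neutral; balancing the 0 overall charge requires Cr(III). Cr sits in group 6, so the d-electron count is 6 − 3 = 3. The d³ configuration leaves the e_g set evenly filled (or empty) — no strong Jahn–Teller driving force.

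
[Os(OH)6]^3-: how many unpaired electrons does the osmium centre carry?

1

Each hydroxide is −1; balancing the −3 overall charge requires Os(III).
Osmium is a group-8 element; Os(III) is therefore d⁵.
The spin state decides the count: a 5d ion has a large Δₒ and is invariably low-spin.
An octahedral low-spin d⁵ ion is t₂g⁵e_g⁰, giving 1 unpaired electron.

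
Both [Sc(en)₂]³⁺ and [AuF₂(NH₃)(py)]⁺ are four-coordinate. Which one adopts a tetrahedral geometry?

[Sc(en)₂]³⁺

For [Sc(en)₂]³⁺: Summing ligand charges against the +3 overall charge gives an oxidation state of +3 for scandium. Sc sits in group 3, so the d-electron count is 3 − 3 = 0. A d⁰ ion has no crystal-field stabilisation preference between square planar and tetrahedral, so four ligands adopt the sterically favoured tetrahedral geometry. → tetrahedral.
For [AuF₂(NH₃)(py)]⁺: Summing ligand charges against the +1 overall charge gives an oxidation state of +3 for gold. Group 11 minus oxidation state 3 gives a d⁸ configuration. A 5d d⁸ ion has a large crystal-field splitting; square planar leaves the high-energy d_{x²−y²} orbital empty and maximises CFSE. → square planar.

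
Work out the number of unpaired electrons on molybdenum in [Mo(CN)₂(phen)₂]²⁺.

Summing ligand charges against the +2 overall charge gives an oxidation state of +4 for molybdenum.
Group 6 minus oxidation state 4 gives a d² configuration.
Counting donor atoms: 2×cyanide (monodentate) → 2 donors; 2×1,10-phenanthroline (bidentate) → 4 donors. Coordination number = 6.
In an octahedral field the d² configuration is t₂g²e_g⁰ (only one arrangement possible), giving 2 unpaired electrons.

2 unpaired electrons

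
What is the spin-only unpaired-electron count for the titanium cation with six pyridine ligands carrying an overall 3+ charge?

1

Summing ligand charges against the +3 overall charge gives an oxidation state of +3 for titanium.
Group 4 minus oxidation state 3 gives a d¹ configuration.
In an octahedral field the d¹ configuration is t₂g¹e_g⁰ (only one arrangement possible), giving 1 unpaired electron.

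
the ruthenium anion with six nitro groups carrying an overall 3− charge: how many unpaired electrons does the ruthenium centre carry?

Each nitro (N-bound nitrite) is −1; balancing the −3 overall charge requires Ru(III).
Ruthenium is a group-8 element; Ru(III) is therefore d⁵.
The spin state decides the count: a 4d ion has a large Δₒ and is invariably low-spin.
An octahedral low-spin d⁵ ion is t₂g⁵e_g⁰, giving 1 unpaired electron.

1 unpaired electron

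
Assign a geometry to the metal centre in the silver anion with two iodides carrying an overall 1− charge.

Each iodide is −1; balancing the −1 overall charge requires Ag(I).
Silver is a group-11 element; Ag(I) is therefore d¹⁰.
With 2 monodentate ligands the coordination number is 2.
A d¹⁰ ion with only two ligands adopts a linear arrangement (sp hybridisation; no CFSE preference).

linear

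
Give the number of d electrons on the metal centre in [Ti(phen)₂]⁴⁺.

d⁰

1,10-phenanthroline is neutral; balancing the +4 overall charge requires Ti(IV).
Ti sits in group 4, so the d-electron count is 4 − 4 = 0.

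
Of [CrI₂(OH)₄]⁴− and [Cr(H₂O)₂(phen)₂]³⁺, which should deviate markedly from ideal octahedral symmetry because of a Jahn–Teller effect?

[CrI₂(OH)₄]⁴−

[CrI₂(OH)₄]⁴−: Each iodide is −1; each hydroxide is −1; balancing the −4 overall charge requires Cr(II). Cr sits in group 6, so the d-electron count is 6 − 2 = 4. Hydroxide and iodide are weak-field ligands for a first-row metal, so the complex is high-spin. The t₂g³e_g¹ (high-spin) configuration has an unevenly filled e_g set; the Jahn–Teller theorem predicts a tetragonal distortion (typically axial elongation) to lift the degeneracy.
[Cr(H₂O)₂(phen)₂]³⁺: Summing ligand charges against the +3 overall charge gives an oxidation state of +3 for chromium. Group 6 minus oxidation state 3 gives a d³ configuration. The d³ configuration leaves the e_g set evenly filled (or empty) — no strong Jahn–Teller driving force.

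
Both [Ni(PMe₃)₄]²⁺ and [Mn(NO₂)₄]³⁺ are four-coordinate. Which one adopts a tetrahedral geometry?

For [Ni(PMe₃)₄]²⁺: Ligand charges: trimethylphosphine is neutral. With an overall charge of +2 the nickel centre must be in the +2 oxidation state. Ni sits in group 10, so the d-electron count is 10 − 2 = 8. Trimethylphosphine is a strong-field ligand (high in the spectrochemical series). A 3d d⁸ ion with strong-field ligands gains enough CFSE to favour square planar over tetrahedral. → square planar.
For [Mn(NO₂)₄]³⁺: Ligand charges: each nitro (N-bound nitrite) is −1. With an overall charge of +3 the manganese centre must be in the +7 oxidation state. Manganese is a group-7 element; Mn(VII) is therefore d⁰. A d⁰ ion has no crystal-field stabilisation preference between square planar and tetrahedral, so four ligands adopt the sterically favoured tetrahedral geometry. → tetrahedral.

[Mn(NO₂)₄]³⁺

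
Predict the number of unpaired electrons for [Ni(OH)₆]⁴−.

Ligand charges: each hydroxide is −1. With an overall charge of −4 the nickel centre must be in the +2 oxidation state.
Ni sits in group 10, so the d-electron count is 10 − 2 = 8.
In an octahedral field the d⁸ configuration is t₂g⁶e_g² (only one arrangement possible), giving 2 unpaired electrons.

2 unpaired electrons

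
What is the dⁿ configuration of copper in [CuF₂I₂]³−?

Ligand charges: each fluoride is −1; each iodide is −1. With an overall charge of −3 the copper centre must be in the +1 oxidation state.
Group 11 minus oxidation state 1 gives a d¹⁰ configuration.

d10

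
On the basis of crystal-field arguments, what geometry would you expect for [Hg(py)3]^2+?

Summing ligand charges against the +2 overall charge gives an oxidation state of +2 for mercury.
Mercury is a group-12 element; Hg(II) is therefore d¹⁰.
Coordination number: 3.
Three ligands around a d¹⁰ centre minimise repulsion in a trigonal-planar arrangement.

trigonal planar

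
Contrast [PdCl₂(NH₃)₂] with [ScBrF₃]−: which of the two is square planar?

[PdCl₂(NH₃)₂]

For [PdCl₂(NH₃)₂]: Each chloride is −1; ammonia is neutral; balancing the 0 overall charge requires Pd(II). Palladium is a group-10 element; Pd(II) is therefore d⁸. A 4d d⁸ ion has a large crystal-field splitting; square planar leaves the high-energy d_{x²−y²} orbital empty and maximises CFSE. → square planar.
For [ScBrF₃]−: Ligand charges: each bromide is −1; each fluoride is −1. With an overall charge of −1 the scandium centre must be in the +3 oxidation state. Group 3 minus oxidation state 3 gives a d⁰ configuration. A d⁰ ion has no crystal-field stabilisation preference between square planar and tetrahedral, so four ligands adopt the sterically favoured tetrahedral geometry. → tetrahedral.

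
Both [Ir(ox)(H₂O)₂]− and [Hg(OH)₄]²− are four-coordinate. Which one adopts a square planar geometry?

For [Ir(ox)(H₂O)₂]−: Summing ligand charges against the −1 overall charge gives an oxidation state of +1 for iridium. Group 9 minus oxidation state 1 gives a d⁸ configuration. A 5d d⁸ ion has a large crystal-field splitting; square planar leaves the high-energy d_{x²−y²} orbital empty and maximises CFSE. → square planar.
For [Hg(OH)₄]²−: Each hydroxide is −1; balancing the −2 overall charge requires Hg(II). Group 12 minus oxidation state 2 gives a d¹⁰ configuration. A d¹⁰ ion has no crystal-field stabilisation preference between square planar and tetrahedral, so four ligands adopt the sterically favoured tetrahedral geometry. → tetrahedral.

[Ir(ox)(H₂O)₂]−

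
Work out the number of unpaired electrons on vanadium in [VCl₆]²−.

1 unpaired electron

Each chloride is −1; balancing the −2 overall charge requires V(IV).
Group 5 minus oxidation state 4 gives a d¹ configuration.
In an octahedral field the d¹ configuration is t₂g¹e_g⁰ (only one arrangement possible), giving 1 unpaired electron.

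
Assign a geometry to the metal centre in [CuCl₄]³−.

tetrahedral

Each chloride is −1; balancing the −3 overall charge requires Cu(I).
Group 11 minus oxidation state 1 gives a d¹⁰ configuration.
Coordination number: 4.
A d¹⁰ ion has no crystal-field stabilisation preference between square planar and tetrahedral, so four ligands adopt the sterically favoured tetrahedral geometry.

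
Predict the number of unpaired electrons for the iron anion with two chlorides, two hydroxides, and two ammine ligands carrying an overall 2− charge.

4

Ligand charges: each chloride is −1; each hydroxide is −1; ammonia is neutral. With an overall charge of −2 the iron centre must be in the +2 oxidation state.
Iron is a group-8 element; Fe(II) is therefore d⁶.
The spin state decides the count: Chloride and hydroxide are weak-field ligands for a first-row metal, so the complex is high-spin.
An octahedral high-spin d⁶ ion is t₂g⁴e_g², giving 4 unpaired electrons.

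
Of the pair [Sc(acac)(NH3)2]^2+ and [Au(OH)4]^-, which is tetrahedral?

[Sc(acac)(NH3)2]^2+

For [Sc(acac)(NH3)2]^2+: Summing ligand charges against the +2 overall charge gives an oxidation state of +3 for scandium. Sc sits in group 3, so the d-electron count is 3 − 3 = 0. A d⁰ ion has no crystal-field stabilisation preference between square planar and tetrahedral, so four ligands adopt the sterically favoured tetrahedral geometry. → tetrahedral.
For [Au(OH)4]^-: Summing ligand charges against the −1 overall charge gives an oxidation state of +3 for gold. Gold is a group-11 element; Au(III) is therefore d⁸. A 5d d⁸ ion has a large crystal-field splitting; square planar leaves the high-energy d_{x²−y²} orbital empty and maximises CFSE. → square planar.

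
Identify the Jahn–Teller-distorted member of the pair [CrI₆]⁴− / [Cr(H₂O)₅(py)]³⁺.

[CrI₆]⁴−

[CrI₆]⁴−: Each iodide is −1; balancing the −4 overall charge requires Cr(II). Group 6 minus oxidation state 2 gives a d⁴ configuration. Iodide is a weak-field ligand for a first-row metal, so the complex is high-spin. The t₂g³e_g¹ (high-spin) configuration has an unevenly filled e_g set; the Jahn–Teller theorem predicts a tetragonal distortion (typically axial elongation) to lift the degeneracy.
[Cr(H₂O)₅(py)]³⁺: Summing ligand charges against the +3 overall charge gives an oxidation state of +3 for chromium. Group 6 minus oxidation state 3 gives a d³ configuration. The d³ configuration leaves the e_g set evenly filled (or empty) — no strong Jahn–Teller driving force.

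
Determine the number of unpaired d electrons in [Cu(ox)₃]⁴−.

Each oxalate is −2; balancing the −4 overall charge requires Cu(II).
Cu sits in group 11, so the d-electron count is 11 − 2 = 9.
Counting donor atoms: 3×oxalate (bidentate) → 6 donors. Coordination number = 6.
In an octahedral field the d⁹ configuration is t₂g⁶e_g³ (only one arrangement possible), giving 1 unpaired electron.

1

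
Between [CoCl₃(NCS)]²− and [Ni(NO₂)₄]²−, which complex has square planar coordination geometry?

[Ni(NO₂)₄]²−

For [CoCl₃(NCS)]²−: Summing ligand charges against the −2 overall charge gives an oxidation state of +2 for cobalt. Co sits in group 9, so the d-electron count is 9 − 2 = 7. For a high-spin 3d d⁷ ion with weak-field ligands the small Δₜ gives little square-planar CFSE advantage, so four ligands adopt the sterically favoured tetrahedral geometry. → tetrahedral.
For [Ni(NO₂)₄]²−: Ligand charges: each nitro (N-bound nitrite) is −1. With an overall charge of −2 the nickel centre must be in the +2 oxidation state. Ni sits in group 10, so the d-electron count is 10 − 2 = 8. Nitro (N-bound nitrite) is a strong-field ligand (high in the spectrochemical series). A 3d d⁸ ion with strong-field ligands gains enough CFSE to favour square planar over tetrahedral. → square planar.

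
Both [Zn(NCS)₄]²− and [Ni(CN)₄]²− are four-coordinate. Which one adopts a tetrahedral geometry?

[Zn(NCS)₄]²−

For [Zn(NCS)₄]²−: Each isothiocyanate is −1; balancing the −2 overall charge requires Zn(II). Group 12 minus oxidation state 2 gives a d¹⁰ configuration. A d¹⁰ ion has no crystal-field stabilisation preference between square planar and tetrahedral, so four ligands adopt the sterically favoured tetrahedral geometry. → tetrahedral.
For [Ni(CN)₄]²−: Ligand charges: each cyanide is −1. With an overall charge of −2 the nickel centre must be in the +2 oxidation state. Group 10 minus oxidation state 2 gives a d⁸ configuration. Cyanide is a strong-field ligand (high in the spectrochemical series). A 3d d⁸ ion with strong-field ligands gains enough CFSE to favour square planar over tetrahedral. → square planar.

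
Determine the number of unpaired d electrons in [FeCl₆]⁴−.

Ligand charges: each chloride is −1. With an overall charge of −4 the iron centre must be in the +2 oxidation state.
Group 8 minus oxidation state 2 gives a d⁶ configuration.
The spin state decides the count: Chloride is a weak-field ligand for a first-row metal, so the complex is high-spin.
An octahedral high-spin d⁶ ion is t₂g⁴e_g², giving 4 unpaired electrons.

4 unpaired electrons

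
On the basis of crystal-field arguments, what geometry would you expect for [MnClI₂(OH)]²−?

Each chloride is −1; each iodide is −1; each hydroxide is −1; balancing the −2 overall charge requires Mn(II).
Mn sits in group 7, so the d-electron count is 7 − 2 = 5.
With 4 monodentate ligands the coordination number is 4.
Chloride, hydroxide, and iodide are weak-field ligands.
A high-spin d⁵ ion has zero CFSE in either geometry, so four ligands adopt the sterically favoured tetrahedral geometry.

tetrahedral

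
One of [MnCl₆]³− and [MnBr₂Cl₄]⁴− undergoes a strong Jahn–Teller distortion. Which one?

[MnCl₆]³−: Each chloride is −1; balancing the −3 overall charge requires Mn(III). Group 7 minus oxidation state 3 gives a d⁴ configuration. Chloride is a weak-field ligand for a first-row metal, so the complex is high-spin. The t₂g³e_g¹ (high-spin) configuration has an unevenly filled e_g set; the Jahn–Teller theorem predicts a tetragonal distortion (typically axial elongation) to lift the degeneracy.
[MnBr₂Cl₄]⁴−: Each bromide is −1; each chloride is −1; balancing the −4 overall charge requires Mn(II). Manganese is a group-7 element; Mn(II) is therefore d⁵. Bromide and chloride are weak-field ligands for a first-row metal, so the complex is high-spin. The d⁵ configuration leaves the e_g set evenly filled (or empty) — no strong Jahn–Teller driving force.

[MnCl₆]³−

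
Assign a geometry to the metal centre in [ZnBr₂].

linear

Ligand charges: each bromide is −1. With an overall charge of 0 the zinc centre must be in the +2 oxidation state.
Zinc is a group-12 element; Zn(II) is therefore d¹⁰.
With 2 monodentate ligands the coordination number is 2.
A d¹⁰ ion with only two ligands adopts a linear arrangement (sp hybridisation; no CFSE preference).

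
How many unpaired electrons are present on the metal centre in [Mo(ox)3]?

0

Ligand charges: each oxalate is −2. With an overall charge of 0 the molybdenum centre must be in the +6 oxidation state.
Molybdenum is a group-6 element; Mo(VI) is therefore d⁰.
Counting donor atoms: 3×oxalate (bidentate) → 6 donors. Coordination number = 6.
In an octahedral field the d⁰ configuration is t₂g⁰e_g⁰, giving 0 unpaired electrons.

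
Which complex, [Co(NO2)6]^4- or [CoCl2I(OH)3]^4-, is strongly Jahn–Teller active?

[Co(NO2)6]^4-

[Co(NO2)6]^4-: Summing ligand charges against the −4 overall charge gives an oxidation state of +2 for cobalt. Cobalt is a group-9 element; Co(II) is therefore d⁷. Nitro (N-bound nitrite) is a strong-field ligand (high in the spectrochemical series) for a first-row metal, so the complex is low-spin. The t₂g⁶e_g¹ (low-spin) configuration has an unevenly filled e_g set; the Jahn–Teller theorem predicts a tetragonal distortion (typically axial elongation) to lift the degeneracy.
[CoCl2I(OH)3]^4-: Each chloride is −1; each iodide is −1; each hydroxide is −1; balancing the −4 overall charge requires Co(II). Cobalt is a group-9 element; Co(II) is therefore d⁷. Chloride, hydroxide, and iodide are weak-field ligands for a first-row metal, so the complex is high-spin. The d⁷ configuration leaves the e_g set evenly filled (or empty) — no strong Jahn–Teller driving force.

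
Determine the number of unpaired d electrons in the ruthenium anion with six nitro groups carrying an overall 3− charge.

Ligand charges: each nitro (N-bound nitrite) is −1. With an overall charge of −3 the ruthenium centre must be in the +3 oxidation state.
Ru sits in group 8, so the d-electron count is 8 − 3 = 5.
The spin state decides the count: a 4d ion has a large Δₒ and is invariably low-spin.
An octahedral low-spin d⁵ ion is t₂g⁵e_g⁰, giving 1 unpaired electron.

1 unpaired electron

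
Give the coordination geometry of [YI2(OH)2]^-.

Each iodide is −1; each hydroxide is −1; balancing the −1 overall charge requires Y(III).
Group 3 minus oxidation state 3 gives a d⁰ configuration.
Coordination number: 4.
A d⁰ ion has no crystal-field stabilisation preference between square planar and tetrahedral, so four ligands adopt the sterically favoured tetrahedral geometry.

tetrahedral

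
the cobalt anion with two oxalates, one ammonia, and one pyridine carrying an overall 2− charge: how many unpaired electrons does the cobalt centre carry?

Ligand charges: each oxalate is −2; ammonia is neutral; pyridine is neutral. With an overall charge of −2 the cobalt centre must be in the +2 oxidation state.
Group 9 minus oxidation state 2 gives a d⁷ configuration.
Counting donor atoms: 2×oxalate (bidentate) → 4 donors; 1×ammonia (monodentate) → 1 donor; 1×pyridine (monodentate) → 1 donor. Coordination number = 6.
The spin state decides the count: Oxalate is a weak-field ligand for a first-row metal, so the complex is high-spin.
An octahedral high-spin d⁷ ion is t₂g⁵e_g², giving 3 unpaired electrons.

3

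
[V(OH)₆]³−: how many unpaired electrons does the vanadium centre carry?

2 unpaired electrons

Summing ligand charges against the −3 overall charge gives an oxidation state of +3 for vanadium.
V sits in group 5, so the d-electron count is 5 − 3 = 2.
In an octahedral field the d² configuration is t₂g²e_g⁰ (only one arrangement possible), giving 2 unpaired electrons.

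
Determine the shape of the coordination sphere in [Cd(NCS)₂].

linear

Summing ligand charges against the 0 overall charge gives an oxidation state of +2 for cadmium.
Group 12 minus oxidation state 2 gives a d¹⁰ configuration.
Coordination number: 2.
A d¹⁰ ion with only two ligands adopts a linear arrangement (sp hybridisation; no CFSE preference).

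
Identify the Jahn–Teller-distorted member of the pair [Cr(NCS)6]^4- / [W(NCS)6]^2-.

[Cr(NCS)6]^4-: Ligand charges: each isothiocyanate is −1. With an overall charge of −4 the chromium centre must be in the +2 oxidation state. Chromium is a group-6 element; Cr(II) is therefore d⁴. Isothiocyanate is a weak-field ligand for a first-row metal, so the complex is high-spin. The t₂g³e_g¹ (high-spin) configuration has an unevenly filled e_g set; the Jahn–Teller theorem predicts a tetragonal distortion (typically axial elongation) to lift the degeneracy.
[W(NCS)6]^2-: Each isothiocyanate is −1; balancing the −2 overall charge requires W(IV). Tungsten is a group-6 element; W(IV) is therefore d². The d² configuration leaves the e_g set evenly filled (or empty) — no strong Jahn–Teller driving force.

[Cr(NCS)6]^4-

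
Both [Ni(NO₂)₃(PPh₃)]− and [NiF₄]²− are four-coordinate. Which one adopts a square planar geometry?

For [Ni(NO₂)₃(PPh₃)]−: Summing ligand charges against the −1 overall charge gives an oxidation state of +2 for nickel. Nickel is a group-10 element; Ni(II) is therefore d⁸. Nitro (N-bound nitrite) and triphenylphosphine are strong-field ligands (high in the spectrochemical series). A 3d d⁸ ion with strong-field ligands gains enough CFSE to favour square planar over tetrahedral. → square planar.
For [NiF₄]²−: Each fluoride is −1; balancing the −2 overall charge requires Ni(II). Nickel is a group-10 element; Ni(II) is therefore d⁸. Fluoride is a weak-field ligand. With weak-field ligands the CFSE gain from square planar is small, so a 3d d⁸ ion takes the sterically preferred tetrahedral geometry. → tetrahedral.

[Ni(NO₂)₃(PPh₃)]−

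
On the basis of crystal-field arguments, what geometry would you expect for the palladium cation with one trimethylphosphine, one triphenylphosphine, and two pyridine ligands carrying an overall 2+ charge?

square planar

Trimethylphosphine is neutral; triphenylphosphine is neutral; pyridine is neutral; balancing the +2 overall charge requires Pd(II).
Pd sits in group 10, so the d-electron count is 10 − 2 = 8.
Coordination number: 4.
A 4d d⁸ ion has a large crystal-field splitting; square planar leaves the high-energy d_{x²−y²} orbital empty and maximises CFSE.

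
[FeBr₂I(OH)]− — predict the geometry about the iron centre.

Each bromide is −1; each iodide is −1; each hydroxide is −1; balancing the −1 overall charge requires Fe(III).
Iron is a group-8 element; Fe(III) is therefore d⁵.
Coordination number: 4.
Bromide, hydroxide, and iodide are weak-field ligands.
A high-spin d⁵ ion has zero CFSE in either geometry, so four ligands adopt the sterically favoured tetrahedral geometry.

tetrahedral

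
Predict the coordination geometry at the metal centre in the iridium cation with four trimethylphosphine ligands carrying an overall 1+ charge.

square planar

Summing ligand charges against the +1 overall charge gives an oxidation state of +1 for iridium.
Iridium is a group-9 element; Ir(I) is therefore d⁸.
With 4 monodentate ligands the coordination number is 4.
A 5d d⁸ ion has a large crystal-field splitting; square planar leaves the high-energy d_{x²−y²} orbital empty and maximises CFSE.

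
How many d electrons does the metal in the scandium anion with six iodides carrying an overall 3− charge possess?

Ligand charges: each iodide is −1. With an overall charge of −3 the scandium centre must be in the +3 oxidation state.
Scandium is a group-3 element; Sc(III) is therefore d⁰.

d⁰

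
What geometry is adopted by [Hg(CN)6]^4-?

octahedral

Each cyanide is −1; balancing the −4 overall charge requires Hg(II).
Mercury is a group-12 element; Hg(II) is therefore d¹⁰.
With 6 monodentate ligands the coordination number is 6.
Six donors around a single metal centre give an octahedral coordination sphere.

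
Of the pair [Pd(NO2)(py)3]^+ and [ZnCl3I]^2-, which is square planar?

For [Pd(NO2)(py)3]^+: Each nitro (N-bound nitrite) is −1; pyridine is neutral; balancing the +1 overall charge requires Pd(II). Palladium is a group-10 element; Pd(II) is therefore d⁸. A 4d d⁸ ion has a large crystal-field splitting; square planar leaves the high-energy d_{x²−y²} orbital empty and maximises CFSE. → square planar.
For [ZnCl3I]^2-: Each chloride is −1; each iodide is −1; balancing the −2 overall charge requires Zn(II). Zn sits in group 12, so the d-electron count is 12 − 2 = 10. A d¹⁰ ion has no crystal-field stabilisation preference between square planar and tetrahedral, so four ligands adopt the sterically favoured tetrahedral geometry. → tetrahedral.

[Pd(NO2)(py)3]^+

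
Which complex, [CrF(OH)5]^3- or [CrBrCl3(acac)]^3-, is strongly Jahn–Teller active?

[CrF(OH)5]^3-: Each fluoride is −1; each hydroxide is −1; balancing the −3 overall charge requires Cr(III). Cr sits in group 6, so the d-electron count is 6 − 3 = 3. The d³ configuration leaves the e_g set evenly filled (or empty) — no strong Jahn–Teller driving force.
[CrBrCl3(acac)]^3-: Ligand charges: each bromide is −1; each chloride is −1; each acetylacetonate is −1. With an overall charge of −3 the chromium centre must be in the +2 oxidation state. Cr sits in group 6, so the d-electron count is 6 − 2 = 4. Acetylacetonate, bromide, and chloride are weak-field ligands for a first-row metal, so the complex is high-spin. The t₂g³e_g¹ (high-spin) configuration has an unevenly filled e_g set; the Jahn–Teller theorem predicts a tetragonal distortion (typically axial elongation) to lift the degeneracy.

[CrBrCl3(acac)]^3-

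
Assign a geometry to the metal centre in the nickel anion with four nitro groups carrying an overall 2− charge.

Ligand charges: each nitro (N-bound nitrite) is −1. With an overall charge of −2 the nickel centre must be in the +2 oxidation state.
Ni sits in group 10, so the d-electron count is 10 − 2 = 8.
Coordination number: 4.
Nitro (N-bound nitrite) is a strong-field ligand (high in the spectrochemical series).
A 3d d⁸ ion with strong-field ligands gains enough CFSE to favour square planar over tetrahedral.

square planar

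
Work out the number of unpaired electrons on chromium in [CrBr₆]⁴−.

4

Ligand charges: each bromide is −1. With an overall charge of −4 the chromium centre must be in the +2 oxidation state.
Cr sits in group 6, so the d-electron count is 6 − 2 = 4.
The spin state decides the count: Bromide is a weak-field ligand for a first-row metal, so the complex is high-spin.
An octahedral high-spin d⁴ ion is t₂g³e_g¹, giving 4 unpaired electrons.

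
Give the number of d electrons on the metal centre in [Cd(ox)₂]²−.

Each oxalate is −2; balancing the −2 overall charge requires Cd(II).
Group 12 minus oxidation state 2 gives a d¹⁰ configuration.

d10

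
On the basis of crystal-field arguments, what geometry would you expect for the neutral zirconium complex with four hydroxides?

Summing ligand charges against the 0 overall charge gives an oxidation state of +4 for zirconium.
Zr sits in group 4, so the d-electron count is 4 − 4 = 0.
With 4 monodentate ligands the coordination number is 4.
A d⁰ ion has no crystal-field stabilisation preference between square planar and tetrahedral, so four ligands adopt the sterically favoured tetrahedral geometry.

tetrahedral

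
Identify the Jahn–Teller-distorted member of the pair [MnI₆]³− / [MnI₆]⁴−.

[MnI₆]³−

[MnI₆]³−: Summing ligand charges against the −3 overall charge gives an oxidation state of +3 for manganese. Manganese is a group-7 element; Mn(III) is therefore d⁴. Iodide is a weak-field ligand for a first-row metal, so the complex is high-spin. The t₂g³e_g¹ (high-spin) configuration has an unevenly filled e_g set; the Jahn–Teller theorem predicts a tetragonal distortion (typically axial elongation) to lift the degeneracy.
[MnI₆]⁴−: Summing ligand charges against the −4 overall charge gives an oxidation state of +2 for manganese. Manganese is a group-7 element; Mn(II) is therefore d⁵. Iodide is a weak-field ligand for a first-row metal, so the complex is high-spin. The d⁵ configuration leaves the e_g set evenly filled (or empty) — no strong Jahn–Teller driving force.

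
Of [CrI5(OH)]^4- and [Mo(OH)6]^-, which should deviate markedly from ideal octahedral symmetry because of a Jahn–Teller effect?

[CrI5(OH)]^4-

[CrI5(OH)]^4-: Ligand charges: each iodide is −1; each hydroxide is −1. With an overall charge of −4 the chromium centre must be in the +2 oxidation state. Cr sits in group 6, so the d-electron count is 6 − 2 = 4. Hydroxide and iodide are weak-field ligands for a first-row metal, so the complex is high-spin. The t₂g³e_g¹ (high-spin) configuration has an unevenly filled e_g set; the Jahn–Teller theorem predicts a tetragonal distortion (typically axial elongation) to lift the degeneracy.
[Mo(OH)6]^-: Ligand charges: each hydroxide is −1. With an overall charge of −1 the molybdenum centre must be in the +5 oxidation state. Molybdenum is a group-6 element; Mo(V) is therefore d¹. The d¹ configuration leaves the e_g set evenly filled (or empty) — no strong Jahn–Teller driving force.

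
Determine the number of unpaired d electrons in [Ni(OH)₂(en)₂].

2 unpaired electrons

Summing ligand charges against the 0 overall charge gives an oxidation state of +2 for nickel.
Ni sits in group 10, so the d-electron count is 10 − 2 = 8.
Counting donor atoms: 2×hydroxide (monodentate) → 2 donors; 2×ethylenediamine (bidentate) → 4 donors. Coordination number = 6.
In an octahedral field the d⁸ configuration is t₂g⁶e_g² (only one arrangement possible), giving 2 unpaired electrons.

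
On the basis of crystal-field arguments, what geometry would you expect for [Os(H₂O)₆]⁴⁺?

Summing ligand charges against the +4 overall charge gives an oxidation state of +4 for osmium.
Osmium is a group-8 element; Os(IV) is therefore d⁴.
Coordination number: 6.
Six donors around a single metal centre give an octahedral coordination sphere.

octahedral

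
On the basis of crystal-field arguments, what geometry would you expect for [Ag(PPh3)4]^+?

tetrahedral

Summing ligand charges against the +1 overall charge gives an oxidation state of +1 for silver.
Group 11 minus oxidation state 1 gives a d¹⁰ configuration.
With 4 monodentate ligands the coordination number is 4.
A d¹⁰ ion has no crystal-field stabilisation preference between square planar and tetrahedral, so four ligands adopt the sterically favoured tetrahedral geometry.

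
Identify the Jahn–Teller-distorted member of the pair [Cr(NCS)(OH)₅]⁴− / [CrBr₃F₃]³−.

[Cr(NCS)(OH)₅]⁴−: Ligand charges: each isothiocyanate is −1; each hydroxide is −1. With an overall charge of −4 the chromium centre must be in the +2 oxidation state. Cr sits in group 6, so the d-electron count is 6 − 2 = 4. Hydroxide and isothiocyanate are weak-field ligands for a first-row metal, so the complex is high-spin. The t₂g³e_g¹ (high-spin) configuration has an unevenly filled e_g set; the Jahn–Teller theorem predicts a tetragonal distortion (typically axial elongation) to lift the degeneracy.
[CrBr₃F₃]³−: Each bromide is −1; each fluoride is −1; balancing the −3 overall charge requires Cr(III). Group 6 minus oxidation state 3 gives a d³ configuration. The d³ configuration leaves the e_g set evenly filled (or empty) — no strong Jahn–Teller driving force.

[Cr(NCS)(OH)₅]⁴−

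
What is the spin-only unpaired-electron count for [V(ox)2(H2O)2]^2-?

Ligand charges: each oxalate is −2; water is neutral. With an overall charge of −2 the vanadium centre must be in the +2 oxidation state.
Vanadium is a group-5 element; V(II) is therefore d³.
Counting donor atoms: 2×oxalate (bidentate) → 4 donors; 2×water (monodentate) → 2 donors. Coordination number = 6.
In an octahedral field the d³ configuration is t₂g³e_g⁰ (only one arrangement possible), giving 3 unpaired electrons.

3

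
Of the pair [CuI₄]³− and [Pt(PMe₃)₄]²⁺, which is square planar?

For [CuI₄]³−: Ligand charges: each iodide is −1. With an overall charge of −3 the copper centre must be in the +1 oxidation state. Cu sits in group 11, so the d-electron count is 11 − 1 = 10. A d¹⁰ ion has no crystal-field stabilisation preference between square planar and tetrahedral, so four ligands adopt the sterically favoured tetrahedral geometry. → tetrahedral.
For [Pt(PMe₃)₄]²⁺: Ligand charges: trimethylphosphine is neutral. With an overall charge of +2 the platinum centre must be in the +2 oxidation state. Platinum is a group-10 element; Pt(II) is therefore d⁸. A 5d d⁸ ion has a large crystal-field splitting; square planar leaves the high-energy d_{x²−y²} orbital empty and maximises CFSE. → square planar.

[Pt(PMe₃)₄]²⁺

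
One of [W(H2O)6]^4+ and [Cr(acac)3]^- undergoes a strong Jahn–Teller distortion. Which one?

[W(H2O)6]^4+: Ligand charges: water is neutral. With an overall charge of +4 the tungsten centre must be in the +4 oxidation state. Group 6 minus oxidation state 4 gives a d² configuration. The d² configuration leaves the e_g set evenly filled (or empty) — no strong Jahn–Teller driving force.
[Cr(acac)3]^-: Summing ligand charges against the −1 overall charge gives an oxidation state of +2 for chromium. Cr sits in group 6, so the d-electron count is 6 − 2 = 4. Acetylacetonate is a weak-field ligand for a first-row metal, so the complex is high-spin. The t₂g³e_g¹ (high-spin) configuration has an unevenly filled e_g set; the Jahn–Teller theorem predicts a tetragonal distortion (typically axial elongation) to lift the degeneracy.

[Cr(acac)3]^-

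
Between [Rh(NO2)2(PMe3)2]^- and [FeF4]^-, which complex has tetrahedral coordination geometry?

[FeF4]^-

For [Rh(NO2)2(PMe3)2]^-: Each nitro (N-bound nitrite) is −1; trimethylphosphine is neutral; balancing the −1 overall charge requires Rh(I). Rh sits in group 9, so the d-electron count is 9 − 1 = 8. A 4d d⁸ ion has a large crystal-field splitting; square planar leaves the high-energy d_{x²−y²} orbital empty and maximises CFSE. → square planar.
For [FeF4]^-: Summing ligand charges against the −1 overall charge gives an oxidation state of +3 for iron. Fe sits in group 8, so the d-electron count is 8 − 3 = 5. A high-spin d⁵ ion has zero CFSE in either geometry, so four ligands adopt the sterically favoured tetrahedral geometry. → tetrahedral.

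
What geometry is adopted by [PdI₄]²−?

Summing ligand charges against the −2 overall charge gives an oxidation state of +2 for palladium.
Palladium is a group-10 element; Pd(II) is therefore d⁸.
Coordination number: 4.
A 4d d⁸ ion has a large crystal-field splitting; square planar leaves the high-energy d_{x²−y²} orbital empty and maximises CFSE.

square planar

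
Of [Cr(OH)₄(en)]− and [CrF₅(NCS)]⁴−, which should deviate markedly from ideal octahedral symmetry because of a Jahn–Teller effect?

[CrF₅(NCS)]⁴−

[Cr(OH)₄(en)]−: Each hydroxide is −1; ethylenediamine is neutral; balancing the −1 overall charge requires Cr(III). Chromium is a group-6 element; Cr(III) is therefore d³. The d³ configuration leaves the e_g set evenly filled (or empty) — no strong Jahn–Teller driving force.
[CrF₅(NCS)]⁴−: Each fluoride is −1; each isothiocyanate is −1; balancing the −4 overall charge requires Cr(II). Chromium is a group-6 element; Cr(II) is therefore d⁴. Fluoride and isothiocyanate are weak-field ligands for a first-row metal, so the complex is high-spin. The t₂g³e_g¹ (high-spin) configuration has an unevenly filled e_g set; the Jahn–Teller theorem predicts a tetragonal distortion (typically axial elongation) to lift the degeneracy.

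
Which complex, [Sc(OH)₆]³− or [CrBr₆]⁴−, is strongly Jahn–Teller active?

[CrBr₆]⁴−

[Sc(OH)₆]³−: Summing ligand charges against the −3 overall charge gives an oxidation state of +3 for scandium. Sc sits in group 3, so the d-electron count is 3 − 3 = 0. The d⁰ configuration leaves the e_g set evenly filled (or empty) — no strong Jahn–Teller driving force.
[CrBr₆]⁴−: Ligand charges: each bromide is −1. With an overall charge of −4 the chromium centre must be in the +2 oxidation state. Cr sits in group 6, so the d-electron count is 6 − 2 = 4. Bromide is a weak-field ligand for a first-row metal, so the complex is high-spin. The t₂g³e_g¹ (high-spin) configuration has an unevenly filled e_g set; the Jahn–Teller theorem predicts a tetragonal distortion (typically axial elongation) to lift the degeneracy.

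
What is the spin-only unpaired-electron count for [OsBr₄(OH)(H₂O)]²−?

1

Summing ligand charges against the −2 overall charge gives an oxidation state of +3 for osmium.
Osmium is a group-8 element; Os(III) is therefore d⁵.
The spin state decides the count: a 5d ion has a large Δₒ and is invariably low-spin.
An octahedral low-spin d⁵ ion is t₂g⁵e_g⁰, giving 1 unpaired electron.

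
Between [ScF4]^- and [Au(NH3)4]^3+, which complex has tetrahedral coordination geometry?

[ScF4]^-

For [ScF4]^-: Each fluoride is −1; balancing the −1 overall charge requires Sc(III). Scandium is a group-3 element; Sc(III) is therefore d⁰. A d⁰ ion has no crystal-field stabilisation preference between square planar and tetrahedral, so four ligands adopt the sterically favoured tetrahedral geometry. → tetrahedral.
For [Au(NH3)4]^3+: Summing ligand charges against the +3 overall charge gives an oxidation state of +3 for gold. Group 11 minus oxidation state 3 gives a d⁸ configuration. A 5d d⁸ ion has a large crystal-field splitting; square planar leaves the high-energy d_{x²−y²} orbital empty and maximises CFSE. → square planar.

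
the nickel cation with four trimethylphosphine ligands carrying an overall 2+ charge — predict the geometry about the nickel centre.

square planar

Summing ligand charges against the +2 overall charge gives an oxidation state of +2 for nickel.
Ni sits in group 10, so the d-electron count is 10 − 2 = 8.
Coordination number: 4.
Trimethylphosphine is a strong-field ligand (high in the spectrochemical series).
A 3d d⁸ ion with strong-field ligands gains enough CFSE to favour square planar over tetrahedral.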